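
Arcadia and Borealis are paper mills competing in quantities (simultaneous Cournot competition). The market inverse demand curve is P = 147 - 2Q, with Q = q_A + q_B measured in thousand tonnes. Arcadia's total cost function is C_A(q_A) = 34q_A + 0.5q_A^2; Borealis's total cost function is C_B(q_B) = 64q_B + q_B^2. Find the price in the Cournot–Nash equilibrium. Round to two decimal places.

93.08

Arcadia's profit: π_A = (147 - 2Q)q_A - (34q_A + (1/2)q_A²). Setting ∂π_A/∂q_A = 0: 113 - 5q_A - 2(q_B) = 0.
Borealis's first-order condition: 83 - 6q_B - 2(q_A) = 0.
So q_A = (113 - 2q_B)/5 and q_B = (83 - 2q_A)/6.
Solving the pair: q_A = 256/13, q_B = 189/26.
Total output Q = 701/26, so price P = 147 - 2·(701/26) = 1210/13.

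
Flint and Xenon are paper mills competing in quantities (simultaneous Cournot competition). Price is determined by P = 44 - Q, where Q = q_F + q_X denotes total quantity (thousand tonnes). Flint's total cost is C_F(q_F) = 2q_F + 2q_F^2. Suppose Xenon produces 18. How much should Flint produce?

With the rival's output fixed at 18, Flint's profit is π_F = (44 - 18 - q_F)q_F - (2q_F + 2q_F²) = (26 - q_F)q_F - (2q_F + 2q_F²).
∂π_F/∂q_F = 24 - 6q_F = 0, so q_F = 4.

4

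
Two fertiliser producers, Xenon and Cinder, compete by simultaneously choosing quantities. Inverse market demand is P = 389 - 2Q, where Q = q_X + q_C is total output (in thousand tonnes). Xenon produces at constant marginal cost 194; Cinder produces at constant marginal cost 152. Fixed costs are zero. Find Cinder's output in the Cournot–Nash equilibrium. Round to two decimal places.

Xenon's profit: π_X = (389 - 2Q)q_X - (194q_X). Setting ∂π_X/∂q_X = 0: 195 - 4q_X - 2(q_C) = 0.
Cinder's first-order condition: 237 - 4q_C - 2(q_X) = 0.
So q_X = (195 - 2q_C)/4 and q_C = (237 - 2q_X)/4.
Solving the pair: q_X = 51/2, q_C = 93/2.

46.50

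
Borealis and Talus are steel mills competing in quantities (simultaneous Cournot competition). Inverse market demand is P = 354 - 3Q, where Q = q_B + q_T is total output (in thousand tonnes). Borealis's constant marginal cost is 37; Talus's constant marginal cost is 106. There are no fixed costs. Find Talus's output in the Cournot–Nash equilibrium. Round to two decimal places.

19.89

Borealis's profit: π_B = (354 - 3Q)q_B - (37q_B). Setting ∂π_B/∂q_B = 0: 317 - 6q_B - 3(q_T) = 0.
Talus's profit: π_T = (354 - 3Q)q_T - (106q_T). Setting ∂π_T/∂q_T = 0: 248 - 6q_T - 3(q_B) = 0.
So q_B = (317 - 3q_T)/6 and q_T = (248 - 3q_B)/6.
Substituting one into the other gives q_B = 386/9 and q_T = 179/9.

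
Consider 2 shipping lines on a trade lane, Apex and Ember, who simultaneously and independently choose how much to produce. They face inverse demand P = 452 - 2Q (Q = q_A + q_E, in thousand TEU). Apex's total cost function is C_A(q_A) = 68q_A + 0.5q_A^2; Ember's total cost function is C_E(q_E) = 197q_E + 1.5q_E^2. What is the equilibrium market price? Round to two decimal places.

Apex's profit: π_A = (452 - 2Q)q_A - (68q_A + (1/2)q_A²). Setting ∂π_A/∂q_A = 0: 384 - 5q_A - 2(q_E) = 0.
Ember's profit: π_E = (452 - 2Q)q_E - (197q_E + (3/2)q_E²). Setting ∂π_E/∂q_E = 0: 255 - 7q_E - 2(q_A) = 0.
Rearranging gives the reaction functions q_A = (384 - 2q_E)/5 and q_E = (255 - 2q_A)/7.
Solving the pair: q_A = 70.2581, q_E = 507/31.
Total output Q = 86.6129, so price P = 452 - 2·86.6129 = 278.7742.

278.77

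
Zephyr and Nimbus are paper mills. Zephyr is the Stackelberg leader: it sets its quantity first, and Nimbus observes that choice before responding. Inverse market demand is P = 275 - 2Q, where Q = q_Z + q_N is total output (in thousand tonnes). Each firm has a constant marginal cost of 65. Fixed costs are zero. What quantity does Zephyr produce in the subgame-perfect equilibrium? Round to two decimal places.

Solve by backward induction. Given q_Z, the follower Nimbus maximises π_N = (275 - 2q_Z - 2q_N)q_N - 65q_N.
Follower FOC: 210 - 2q_Z - 4q_N = 0, so q_N(q_Z) = (210 - 2q_Z)/4.
Zephyr substitutes q_N(q_Z) into its own profit: π_Z = q_Z(275 - 2q_Z - (210 - 2q_Z)/2) - 65q_Z = (170 - q_Z)q_Z - 65q_Z.
Leader FOC: 105 - 2q_Z = 0, so q_Z = 105/2.
Then q_N = (210 - 2·(105/2))/4 = 105/4.

52.50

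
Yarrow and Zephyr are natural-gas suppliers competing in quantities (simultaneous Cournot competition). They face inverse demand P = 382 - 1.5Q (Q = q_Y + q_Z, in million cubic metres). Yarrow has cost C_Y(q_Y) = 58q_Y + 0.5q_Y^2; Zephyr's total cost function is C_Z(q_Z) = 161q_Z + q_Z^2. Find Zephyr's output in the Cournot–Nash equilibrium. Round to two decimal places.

22.42

Yarrow's profit: π_Y = (382 - 1.5Q)q_Y - (58q_Y + (1/2)q_Y²). Setting ∂π_Y/∂q_Y = 0: 324 - 4q_Y - (3/2)(q_Z) = 0.
Zephyr's profit: π_Z = (382 - 1.5Q)q_Z - (161q_Z + q_Z²). Setting ∂π_Z/∂q_Z = 0: 221 - 5q_Z - (3/2)(q_Y) = 0.
So q_Y = (324 - (3/2)q_Z)/4 and q_Z = (221 - (3/2)q_Y)/5.
Substituting one into the other gives q_Y = 72.5915 and q_Z = 1592/71.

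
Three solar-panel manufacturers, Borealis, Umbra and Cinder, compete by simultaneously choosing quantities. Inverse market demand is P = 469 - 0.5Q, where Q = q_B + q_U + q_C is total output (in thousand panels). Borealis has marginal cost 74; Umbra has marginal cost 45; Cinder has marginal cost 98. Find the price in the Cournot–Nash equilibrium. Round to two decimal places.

Borealis's profit: π_B = (469 - 0.5Q)q_B - (74q_B). Setting ∂π_B/∂q_B = 0: 395 - q_B - (1/2)(q_U + q_C) = 0.
Umbra's first-order condition: 424 - q_U - (1/2)(q_B + q_C) = 0.
Cinder's profit: π_C = (469 - 0.5Q)q_C - (98q_C). Setting ∂π_C/∂q_C = 0: 371 - q_C - (1/2)(q_B + q_U) = 0.
Summing all 3 equations gives 1190 − 2Q = 0, hence Q = 595.
Back-substituting: q_B = (395 − 595/2)/(1/2) = 195, q_U = (424 − 595/2)/(1/2) = 253, q_C = (371 − 595/2)/(1/2) = 147.
Total output Q = 595, so price P = 469 - (1/2)·595 = 343/2.

171.50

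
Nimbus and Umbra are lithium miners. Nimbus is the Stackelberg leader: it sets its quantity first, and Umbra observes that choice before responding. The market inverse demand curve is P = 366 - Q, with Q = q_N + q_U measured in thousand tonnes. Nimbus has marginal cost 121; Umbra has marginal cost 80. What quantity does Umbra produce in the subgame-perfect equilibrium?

Solve by backward induction. Given q_N, the follower Umbra maximises π_U = (366 - q_N - q_U)q_U - 80q_U.
Setting the follower's marginal profit to zero, 286 - q_N - 2q_U = 0, i.e. q_U = (286 - q_N)/2.
The leader anticipates this reaction. Substituting into P = 366 - Q gives P = 223 - (1/2)q_N, so π_N = (223 - (1/2)q_N)q_N - 121q_N.
The leader's first-order condition 102 - q_N = 0 yields q_N = 102.
Then q_U = (286 - 102)/2 = 92.

92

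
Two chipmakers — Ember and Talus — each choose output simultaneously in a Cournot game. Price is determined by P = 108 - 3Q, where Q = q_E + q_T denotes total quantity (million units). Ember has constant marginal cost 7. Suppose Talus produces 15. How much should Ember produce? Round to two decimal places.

With the rival's output fixed at 15, Ember's profit is π_E = (108 - 3·15 - 3q_E)q_E - (7q_E) = (63 - 3q_E)q_E - (7q_E).
∂π_E/∂q_E = 56 - 6q_E = 0, so q_E = 28/3.

9.33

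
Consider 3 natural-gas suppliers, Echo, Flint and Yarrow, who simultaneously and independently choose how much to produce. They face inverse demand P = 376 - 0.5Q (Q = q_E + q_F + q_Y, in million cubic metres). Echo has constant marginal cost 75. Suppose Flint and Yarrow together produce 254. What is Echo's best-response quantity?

174

With rivals' combined output fixed at 254, Echo's profit is π_E = (376 - (1/2)·254 - (1/2)q_E)q_E - (75q_E) = (249 - (1/2)q_E)q_E - (75q_E).
∂π_E/∂q_E = 174 - q_E = 0, so q_E = 174.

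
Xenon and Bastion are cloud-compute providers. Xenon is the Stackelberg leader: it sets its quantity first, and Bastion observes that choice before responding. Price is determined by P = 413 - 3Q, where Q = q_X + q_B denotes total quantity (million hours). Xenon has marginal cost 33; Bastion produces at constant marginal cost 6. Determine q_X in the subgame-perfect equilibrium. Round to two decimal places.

The follower Bastion best-responds to any q_X: π_B = (413 - 3Q)q_B - 6q_B.
Setting the follower's marginal profit to zero, 407 - 3q_X - 6q_B = 0, i.e. q_B = (407 - 3q_X)/6.
The leader anticipates this reaction. Substituting into P = 413 - 3Q gives P = 419/2 - (3/2)q_X, so π_X = (419/2 - (3/2)q_X)q_X - 33q_X.
Leader FOC: 353/2 - 3q_X = 0, so q_X = 353/6.
Then q_B = (407 - 3·(353/6))/6 = 461/12.

58.83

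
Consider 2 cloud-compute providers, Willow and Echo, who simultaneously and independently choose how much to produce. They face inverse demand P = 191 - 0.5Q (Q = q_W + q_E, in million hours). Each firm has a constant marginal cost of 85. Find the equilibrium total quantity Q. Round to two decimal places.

141.33

A representative firm's profit is π_i = q_i(191 - 0.5Q) - 85q_i.
First-order condition (treating rivals' output as given): 106 - q_i - (1/2)q_j = 0.
With identical firms every q_j equals q_i, so q_j = q_i and 106 = (3/2)q_i, giving q_i = 212/3.
Total output Q = 212/3 + 212/3 = 424/3.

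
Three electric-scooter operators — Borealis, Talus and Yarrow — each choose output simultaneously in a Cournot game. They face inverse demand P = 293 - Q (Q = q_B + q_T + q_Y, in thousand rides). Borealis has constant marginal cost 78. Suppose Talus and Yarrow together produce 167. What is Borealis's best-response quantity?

24

With rivals' combined output fixed at 167, Borealis's profit is π_B = (293 - 167 - q_B)q_B - (78q_B) = (126 - q_B)q_B - (78q_B).
∂π_B/∂q_B = 48 - 2q_B = 0, so q_B = 24.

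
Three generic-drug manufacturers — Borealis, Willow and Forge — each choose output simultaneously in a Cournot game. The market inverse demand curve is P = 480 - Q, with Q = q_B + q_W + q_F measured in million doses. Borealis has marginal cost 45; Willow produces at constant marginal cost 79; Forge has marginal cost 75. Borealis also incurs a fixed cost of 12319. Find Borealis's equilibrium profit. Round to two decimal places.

Borealis's profit: π_B = (480 - Q)q_B - (45q_B). Setting ∂π_B/∂q_B = 0: 435 - 2q_B - (q_W + q_F) = 0.
Willow's profit: π_W = (480 - Q)q_W - (79q_W). Setting ∂π_W/∂q_W = 0: 401 - 2q_W - (q_B + q_F) = 0.
Forge's first-order condition: 405 - 2q_F - (q_B + q_W) = 0.
Summing all 3 equations gives 1241 − 4Q = 0, hence Q = 1241/4.
Back-substituting: q_B = (435 − 1241/4) = 499/4, q_W = (401 − 1241/4) = 363/4, q_F = (405 − 1241/4) = 379/4.
Price P = 480 - 1241/4 = 679/4.
Borealis's profit: (679/4 - 45)·(499/4) - 12319 = 3243.5625.

3243.56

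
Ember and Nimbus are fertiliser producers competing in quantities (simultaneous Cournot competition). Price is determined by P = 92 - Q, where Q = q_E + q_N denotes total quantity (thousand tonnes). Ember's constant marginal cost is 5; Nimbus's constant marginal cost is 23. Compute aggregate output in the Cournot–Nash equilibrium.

Ember's profit: π_E = (92 - Q)q_E - (5q_E). Setting ∂π_E/∂q_E = 0: 87 - 2q_E - (q_N) = 0.
Nimbus's first-order condition: 69 - 2q_N - (q_E) = 0.
So q_E = (87 - q_N)/2 and q_N = (69 - q_E)/2.
Solving the pair: q_E = 35, q_N = 17.
Total output Q = 35 + 17 = 52.

52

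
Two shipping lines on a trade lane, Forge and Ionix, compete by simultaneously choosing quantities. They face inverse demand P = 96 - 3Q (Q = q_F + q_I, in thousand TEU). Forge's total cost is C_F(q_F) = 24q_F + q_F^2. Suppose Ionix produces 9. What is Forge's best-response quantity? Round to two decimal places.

With the rival's output fixed at 9, Forge's profit is π_F = (96 - 3·9 - 3q_F)q_F - (24q_F + q_F²) = (69 - 3q_F)q_F - (24q_F + q_F²).
∂π_F/∂q_F = 45 - 8q_F = 0, so q_F = 45/8.

5.63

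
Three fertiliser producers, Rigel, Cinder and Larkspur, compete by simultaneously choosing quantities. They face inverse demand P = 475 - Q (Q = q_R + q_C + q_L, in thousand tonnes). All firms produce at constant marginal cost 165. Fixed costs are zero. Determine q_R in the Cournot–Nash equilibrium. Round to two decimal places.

A representative firm's profit is π_i = q_i(475 - Q) - 165q_i.
Setting ∂π_i/∂q_i = 0 with rivals' quantities fixed: 310 - 2q_i - Σ_{j≠i} q_j = 0.
By symmetry each firm produces the same amount; substituting Σ_{j≠i} q_j = 2q_i yields q_i = 310/4 = 155/2.

77.50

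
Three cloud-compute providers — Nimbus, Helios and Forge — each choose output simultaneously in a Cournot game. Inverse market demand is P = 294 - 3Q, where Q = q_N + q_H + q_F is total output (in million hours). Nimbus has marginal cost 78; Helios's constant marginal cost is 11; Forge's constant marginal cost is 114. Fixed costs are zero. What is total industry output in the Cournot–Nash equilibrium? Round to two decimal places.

56.58

Nimbus's profit: π_N = (294 - 3Q)q_N - (78q_N). Setting ∂π_N/∂q_N = 0: 216 - 6q_N - 3(q_H + q_F) = 0.
Helios's profit: π_H = (294 - 3Q)q_H - (11q_H). Setting ∂π_H/∂q_H = 0: 283 - 6q_H - 3(q_N + q_F) = 0.
Forge's profit: π_F = (294 - 3Q)q_F - (114q_F). Setting ∂π_F/∂q_F = 0: 180 - 6q_F - 3(q_N + q_H) = 0.
Adding the 3 first-order conditions: 679 − 12Q = 0, so Q = 679/12.
Back-substituting: q_N = (216 − 679/4)/3 = 185/12, q_H = (283 − 679/4)/3 = 151/4, q_F = (180 − 679/4)/3 = 41/12.
Total output Q = 185/12 + 151/4 + 41/12 = 679/12.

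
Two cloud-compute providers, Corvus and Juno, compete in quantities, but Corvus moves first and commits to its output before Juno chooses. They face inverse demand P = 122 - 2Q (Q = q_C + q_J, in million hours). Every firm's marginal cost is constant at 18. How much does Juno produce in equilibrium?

13

Solve by backward induction. Given q_C, the follower Juno maximises π_J = (122 - 2q_C - 2q_J)q_J - 18q_J.
∂π_J/∂q_J = 104 - 2q_C - 4q_J = 0 gives the reaction function q_J = (104 - 2q_C)/4.
Corvus substitutes q_J(q_C) into its own profit: π_C = q_C(122 - 2q_C - (104 - 2q_C)/2) - 18q_C = (70 - q_C)q_C - 18q_C.
Leader FOC: 52 - 2q_C = 0, so q_C = 26.
Then q_J = (104 - 2·26)/4 = 13.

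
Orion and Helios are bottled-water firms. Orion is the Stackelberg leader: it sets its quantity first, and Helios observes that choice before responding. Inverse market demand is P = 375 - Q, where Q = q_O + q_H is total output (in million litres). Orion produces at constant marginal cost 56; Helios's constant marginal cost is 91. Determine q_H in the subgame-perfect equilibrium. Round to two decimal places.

The follower Helios best-responds to any q_O: π_H = (375 - Q)q_H - 91q_H.
Follower FOC: 284 - q_O - 2q_H = 0, so q_H(q_O) = (284 - q_O)/2.
The leader anticipates this reaction. Substituting into P = 375 - Q gives P = 233 - (1/2)q_O, so π_O = (233 - (1/2)q_O)q_O - 56q_O.
Maximising: ∂π_O/∂q_O = 177 - q_O = 0, giving q_O = 177.
Then q_H = (284 - 177)/2 = 107/2.

53.50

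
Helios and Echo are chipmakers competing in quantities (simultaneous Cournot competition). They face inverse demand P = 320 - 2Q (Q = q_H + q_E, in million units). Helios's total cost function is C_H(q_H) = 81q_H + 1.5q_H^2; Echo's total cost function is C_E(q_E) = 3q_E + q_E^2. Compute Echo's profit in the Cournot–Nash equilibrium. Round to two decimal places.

6297.26

Helios's profit: π_H = (320 - 2Q)q_H - (81q_H + (3/2)q_H²). Setting ∂π_H/∂q_H = 0: 239 - 7q_H - 2(q_E) = 0.
Echo's first-order condition: 317 - 6q_E - 2(q_H) = 0.
So q_H = (239 - 2q_E)/7 and q_E = (317 - 2q_H)/6.
Substituting one into the other gives q_H = 400/19 and q_E = 1741/38.
Price P = 320 - 2·66.8684 = 186.2632.
Echo's profit: 186.2632·(1741/38) - 3·(1741/38) - (1741/38)² = 6297.2597.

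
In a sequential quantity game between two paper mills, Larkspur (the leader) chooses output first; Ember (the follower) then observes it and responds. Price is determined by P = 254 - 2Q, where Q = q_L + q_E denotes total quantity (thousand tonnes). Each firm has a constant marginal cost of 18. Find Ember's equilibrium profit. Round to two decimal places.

Solve by backward induction. Given q_L, the follower Ember maximises π_E = (254 - 2q_L - 2q_E)q_E - 18q_E.
∂π_E/∂q_E = 236 - 2q_L - 4q_E = 0 gives the reaction function q_E = (236 - 2q_L)/4.
Larkspur substitutes q_E(q_L) into its own profit: π_L = q_L(254 - 2q_L - (236 - 2q_L)/2) - 18q_L = (136 - q_L)q_L - 18q_L.
Leader FOC: 118 - 2q_L = 0, so q_L = 59.
Then q_E = (236 - 2·59)/4 = 59/2.
Price P = 254 - 2·(177/2) = 77.
Ember's profit: (77 - 18)·(59/2) = 1740.5000.

1740.50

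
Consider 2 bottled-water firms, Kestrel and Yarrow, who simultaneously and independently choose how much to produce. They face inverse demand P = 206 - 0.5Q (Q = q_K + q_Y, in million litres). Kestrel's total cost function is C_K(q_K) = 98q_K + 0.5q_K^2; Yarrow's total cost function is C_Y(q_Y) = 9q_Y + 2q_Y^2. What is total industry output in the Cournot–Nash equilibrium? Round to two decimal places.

80.15

Kestrel's profit: π_K = (206 - 0.5Q)q_K - (98q_K + (1/2)q_K²). Setting ∂π_K/∂q_K = 0: 108 - 2q_K - (1/2)(q_Y) = 0.
Yarrow's first-order condition: 197 - 5q_Y - (1/2)(q_K) = 0.
So q_K = (108 - (1/2)q_Y)/2 and q_Y = (197 - (1/2)q_K)/5.
Substituting one into the other gives q_K = 1766/39 and q_Y = 1360/39.
Total output Q = 1766/39 + 1360/39 = 1042/13.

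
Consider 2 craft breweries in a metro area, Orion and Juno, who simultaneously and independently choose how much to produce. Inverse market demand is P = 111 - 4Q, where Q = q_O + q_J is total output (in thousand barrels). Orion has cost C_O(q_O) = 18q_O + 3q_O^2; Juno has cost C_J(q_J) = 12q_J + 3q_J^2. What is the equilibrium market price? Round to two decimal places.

68.33

Orion's profit: π_O = (111 - 4Q)q_O - (18q_O + 3q_O²). Setting ∂π_O/∂q_O = 0: 93 - 14q_O - 4(q_J) = 0.
Juno's first-order condition: 99 - 14q_J - 4(q_O) = 0.
Rearranging gives the reaction functions q_O = (93 - 4q_J)/14 and q_J = (99 - 4q_O)/14.
Solving the pair: q_O = 151/30, q_J = 169/30.
Total output Q = 32/3, so price P = 111 - 4·(32/3) = 205/3.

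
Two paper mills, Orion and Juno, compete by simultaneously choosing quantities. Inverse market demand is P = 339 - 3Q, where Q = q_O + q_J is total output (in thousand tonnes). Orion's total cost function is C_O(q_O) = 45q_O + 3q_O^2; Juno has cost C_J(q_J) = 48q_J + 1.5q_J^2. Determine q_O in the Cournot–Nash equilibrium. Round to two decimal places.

17.91

Orion's profit: π_O = (339 - 3Q)q_O - (45q_O + 3q_O²). Setting ∂π_O/∂q_O = 0: 294 - 12q_O - 3(q_J) = 0.
Juno's profit: π_J = (339 - 3Q)q_J - (48q_J + (3/2)q_J²). Setting ∂π_J/∂q_J = 0: 291 - 9q_J - 3(q_O) = 0.
So q_O = (294 - 3q_J)/12 and q_J = (291 - 3q_O)/9.
Substituting one into the other gives q_O = 197/11 and q_J = 290/11.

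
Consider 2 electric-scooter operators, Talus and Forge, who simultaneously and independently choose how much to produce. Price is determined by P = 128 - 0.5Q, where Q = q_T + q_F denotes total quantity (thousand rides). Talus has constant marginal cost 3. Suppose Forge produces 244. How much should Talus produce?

With the rival's output fixed at 244, Talus's profit is π_T = (128 - (1/2)·244 - (1/2)q_T)q_T - (3q_T) = (6 - (1/2)q_T)q_T - (3q_T).
∂π_T/∂q_T = 3 - q_T = 0, so q_T = 3.

3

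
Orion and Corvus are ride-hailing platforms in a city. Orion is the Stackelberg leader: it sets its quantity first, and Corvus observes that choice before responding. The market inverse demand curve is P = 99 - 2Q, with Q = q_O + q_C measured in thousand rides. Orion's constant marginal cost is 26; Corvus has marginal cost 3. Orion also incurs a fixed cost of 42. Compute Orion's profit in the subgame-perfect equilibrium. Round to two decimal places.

Solve by backward induction. Given q_O, the follower Corvus maximises π_C = (99 - 2q_O - 2q_C)q_C - 3q_C.
Follower FOC: 96 - 2q_O - 4q_C = 0, so q_C(q_O) = (96 - 2q_O)/4.
The leader anticipates this reaction. Substituting into P = 99 - 2Q gives P = 51 - q_O, so π_O = (51 - q_O)q_O - 26q_O.
Maximising: ∂π_O/∂q_O = 25 - 2q_O = 0, giving q_O = 25/2.
Then q_C = (96 - 2·(25/2))/4 = 71/4.
Price P = 99 - 2·(121/4) = 77/2.
Orion's profit: (77/2 - 26)·(25/2) - 42 = 457/4.

114.25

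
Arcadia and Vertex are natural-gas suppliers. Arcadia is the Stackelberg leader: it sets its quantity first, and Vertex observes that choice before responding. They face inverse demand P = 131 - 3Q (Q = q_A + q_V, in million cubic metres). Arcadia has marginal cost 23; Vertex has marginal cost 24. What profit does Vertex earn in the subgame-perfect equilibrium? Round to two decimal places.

229.69

Solve by backward induction. Given q_A, the follower Vertex maximises π_V = (131 - 3q_A - 3q_V)q_V - 24q_V.
∂π_V/∂q_V = 107 - 3q_A - 6q_V = 0 gives the reaction function q_V = (107 - 3q_A)/6.
Arcadia substitutes q_V(q_A) into its own profit: π_A = q_A(131 - 3q_A - (107 - 3q_A)/2) - 23q_A = (155/2 - (3/2)q_A)q_A - 23q_A.
The leader's first-order condition 109/2 - 3q_A = 0 yields q_A = 109/6.
Then q_V = (107 - 3·(109/6))/6 = 35/4.
Price P = 131 - 3·(323/12) = 201/4.
Vertex's profit: (201/4 - 24)·(35/4) = 229.6875.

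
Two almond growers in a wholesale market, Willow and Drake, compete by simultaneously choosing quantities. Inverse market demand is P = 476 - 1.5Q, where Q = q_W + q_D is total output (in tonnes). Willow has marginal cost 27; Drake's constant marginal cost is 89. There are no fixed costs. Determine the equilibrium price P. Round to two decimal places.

Willow's profit: π_W = (476 - 1.5Q)q_W - (27q_W). Setting ∂π_W/∂q_W = 0: 449 - 3q_W - (3/2)(q_D) = 0.
Drake's first-order condition: 387 - 3q_D - (3/2)(q_W) = 0.
Best responses: q_W = (449 - (3/2)q_D)/3, q_D = (387 - (3/2)q_W)/3.
Solving the pair: q_W = 1022/9, q_D = 650/9.
Total output Q = 1672/9, so price P = 476 - (3/2)·(1672/9) = 592/3.

197.33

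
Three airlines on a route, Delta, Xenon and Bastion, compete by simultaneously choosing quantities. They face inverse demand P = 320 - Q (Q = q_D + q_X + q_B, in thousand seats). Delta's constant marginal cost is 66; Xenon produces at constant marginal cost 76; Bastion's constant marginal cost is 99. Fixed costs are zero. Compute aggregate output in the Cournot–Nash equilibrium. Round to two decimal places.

179.75

Delta's profit: π_D = (320 - Q)q_D - (66q_D). Setting ∂π_D/∂q_D = 0: 254 - 2q_D - (q_X + q_B) = 0.
Xenon's first-order condition: 244 - 2q_X - (q_D + q_B) = 0.
Bastion's profit: π_B = (320 - Q)q_B - (99q_B). Setting ∂π_B/∂q_B = 0: 221 - 2q_B - (q_D + q_X) = 0.
Adding the 3 first-order conditions: 719 − 4Q = 0, so Q = 719/4.
Back-substituting: q_D = (254 − 719/4) = 297/4, q_X = (244 − 719/4) = 257/4, q_B = (221 − 719/4) = 165/4.
Total output Q = 297/4 + 257/4 + 165/4 = 719/4.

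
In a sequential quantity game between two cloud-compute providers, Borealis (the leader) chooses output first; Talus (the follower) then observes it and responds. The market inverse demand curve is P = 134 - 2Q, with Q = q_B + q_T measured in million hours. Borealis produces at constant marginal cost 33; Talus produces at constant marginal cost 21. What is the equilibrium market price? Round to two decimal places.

Solve by backward induction. Given q_B, the follower Talus maximises π_T = (134 - 2q_B - 2q_T)q_T - 21q_T.
Follower FOC: 113 - 2q_B - 4q_T = 0, so q_T(q_B) = (113 - 2q_B)/4.
The leader anticipates this reaction. Substituting into P = 134 - 2Q gives P = 155/2 - q_B, so π_B = (155/2 - q_B)q_B - 33q_B.
The leader's first-order condition 89/2 - 2q_B = 0 yields q_B = 89/4.
Then q_T = (113 - 2·(89/4))/4 = 137/8.
Total output Q = 315/8, so price P = 134 - 2·(315/8) = 221/4.

55.25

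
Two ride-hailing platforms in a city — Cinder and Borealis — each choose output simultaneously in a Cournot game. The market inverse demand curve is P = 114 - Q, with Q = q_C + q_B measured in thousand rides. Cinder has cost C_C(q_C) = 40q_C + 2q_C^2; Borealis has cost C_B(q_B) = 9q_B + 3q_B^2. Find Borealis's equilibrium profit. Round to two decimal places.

Cinder's profit: π_C = (114 - Q)q_C - (40q_C + 2q_C²). Setting ∂π_C/∂q_C = 0: 74 - 6q_C - (q_B) = 0.
Borealis's profit: π_B = (114 - Q)q_B - (9q_B + 3q_B²). Setting ∂π_B/∂q_B = 0: 105 - 8q_B - (q_C) = 0.
Best responses: q_C = (74 - q_B)/6, q_B = (105 - q_C)/8.
Solving the pair: q_C = 487/47, q_B = 556/47.
Price P = 114 - 1043/47 = 91.8085.
Borealis's profit: 91.8085·(556/47) - 9·(556/47) - 3(556/47)² = 559.7755.

559.78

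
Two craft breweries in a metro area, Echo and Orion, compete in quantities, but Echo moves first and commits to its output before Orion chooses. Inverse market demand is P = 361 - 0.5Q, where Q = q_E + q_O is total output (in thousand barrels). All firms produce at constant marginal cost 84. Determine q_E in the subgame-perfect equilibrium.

Solve by backward induction. Given q_E, the follower Orion maximises π_O = (361 - (1/2)q_E - (1/2)q_O)q_O - 84q_O.
Follower FOC: 277 - (1/2)q_E - q_O = 0, so q_O(q_E) = (277 - (1/2)q_E).
Echo substitutes q_O(q_E) into its own profit: π_E = q_E(361 - (1/2)q_E - (277 - (1/2)q_E)/2) - 84q_E = (445/2 - (1/4)q_E)q_E - 84q_E.
Leader FOC: 277/2 - (1/2)q_E = 0, so q_E = 277.
Then q_O = (277 - (1/2)·277) = 277/2.

277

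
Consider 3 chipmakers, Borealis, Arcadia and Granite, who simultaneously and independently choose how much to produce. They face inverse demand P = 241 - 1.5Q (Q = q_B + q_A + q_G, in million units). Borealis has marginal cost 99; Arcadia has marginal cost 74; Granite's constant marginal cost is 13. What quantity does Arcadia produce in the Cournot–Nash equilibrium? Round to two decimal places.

Borealis's profit: π_B = (241 - 1.5Q)q_B - (99q_B). Setting ∂π_B/∂q_B = 0: 142 - 3q_B - (3/2)(q_A + q_G) = 0.
Arcadia's first-order condition: 167 - 3q_A - (3/2)(q_B + q_G) = 0.
Granite's profit: π_G = (241 - 1.5Q)q_G - (13q_G). Setting ∂π_G/∂q_G = 0: 228 - 3q_G - (3/2)(q_B + q_A) = 0.
Adding the 3 conditions: 537 − 3Q − 3Q = 0, i.e. Q = 179/2.
Back-substituting: q_B = (142 − 537/4)/(3/2) = 31/6, q_A = (167 − 537/4)/(3/2) = 131/6, q_G = (228 − 537/4)/(3/2) = 125/2.

21.83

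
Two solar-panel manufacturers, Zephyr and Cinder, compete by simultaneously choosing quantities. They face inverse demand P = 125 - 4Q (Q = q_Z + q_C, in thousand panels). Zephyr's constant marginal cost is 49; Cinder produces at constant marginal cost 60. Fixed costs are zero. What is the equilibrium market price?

78

Zephyr's profit: π_Z = (125 - 4Q)q_Z - (49q_Z). Setting ∂π_Z/∂q_Z = 0: 76 - 8q_Z - 4(q_C) = 0.
Cinder's first-order condition: 65 - 8q_C - 4(q_Z) = 0.
So q_Z = (76 - 4q_C)/8 and q_C = (65 - 4q_Z)/8.
Solving the pair: q_Z = 29/4, q_C = 9/2.
Total output Q = 47/4, so price P = 125 - 4·(47/4) = 78.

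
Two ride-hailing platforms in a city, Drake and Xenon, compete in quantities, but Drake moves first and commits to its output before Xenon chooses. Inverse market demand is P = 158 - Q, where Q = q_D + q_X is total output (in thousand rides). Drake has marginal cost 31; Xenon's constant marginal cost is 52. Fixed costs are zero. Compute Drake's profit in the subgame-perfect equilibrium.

The follower Xenon best-responds to any q_D: π_X = (158 - Q)q_X - 52q_X.
Follower FOC: 106 - q_D - 2q_X = 0, so q_X(q_D) = (106 - q_D)/2.
Drake substitutes q_X(q_D) into its own profit: π_D = q_D(158 - q_D - (106 - q_D)/2) - 31q_D = (105 - (1/2)q_D)q_D - 31q_D.
The leader's first-order condition 74 - q_D = 0 yields q_D = 74.
Then q_X = (106 - 74)/2 = 16.
Price P = 158 - 90 = 68.
Drake's profit: (68 - 31)·74 = 2738.

2738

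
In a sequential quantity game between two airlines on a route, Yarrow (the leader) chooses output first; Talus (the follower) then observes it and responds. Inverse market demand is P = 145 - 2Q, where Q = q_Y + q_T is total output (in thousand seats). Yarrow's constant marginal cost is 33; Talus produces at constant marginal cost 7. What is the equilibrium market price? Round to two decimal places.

The follower Talus best-responds to any q_Y: π_T = (145 - 2Q)q_T - 7q_T.
Follower FOC: 138 - 2q_Y - 4q_T = 0, so q_T(q_Y) = (138 - 2q_Y)/4.
The leader anticipates this reaction. Substituting into P = 145 - 2Q gives P = 76 - q_Y, so π_Y = (76 - q_Y)q_Y - 33q_Y.
Leader FOC: 43 - 2q_Y = 0, so q_Y = 43/2.
Then q_T = (138 - 2·(43/2))/4 = 95/4.
Total output Q = 181/4, so price P = 145 - 2·(181/4) = 109/2.

54.50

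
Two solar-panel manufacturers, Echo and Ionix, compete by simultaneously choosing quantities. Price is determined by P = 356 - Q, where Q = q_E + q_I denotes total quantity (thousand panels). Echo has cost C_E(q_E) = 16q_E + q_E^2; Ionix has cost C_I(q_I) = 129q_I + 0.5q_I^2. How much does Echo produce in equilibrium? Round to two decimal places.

72.09

Echo's profit: π_E = (356 - Q)q_E - (16q_E + q_E²). Setting ∂π_E/∂q_E = 0: 340 - 4q_E - (q_I) = 0.
Ionix's first-order condition: 227 - 3q_I - (q_E) = 0.
Rearranging gives the reaction functions q_E = (340 - q_I)/4 and q_I = (227 - q_E)/3.
Substituting one into the other gives q_E = 793/11 and q_I = 568/11.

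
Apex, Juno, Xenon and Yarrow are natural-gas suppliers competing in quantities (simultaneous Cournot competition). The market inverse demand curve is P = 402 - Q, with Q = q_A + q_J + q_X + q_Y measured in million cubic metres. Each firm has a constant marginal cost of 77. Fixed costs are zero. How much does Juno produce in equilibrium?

Each firm earns π_i = (402 - Q)q_i - 77q_i.
First-order condition (treating rivals' output as given): 325 - 2q_i - Σ_{j≠i} q_j = 0.
With identical firms every q_j equals q_i, so Σ_{j≠i} q_j = 3q_i and 325 = 5q_i, giving q_i = 65.

65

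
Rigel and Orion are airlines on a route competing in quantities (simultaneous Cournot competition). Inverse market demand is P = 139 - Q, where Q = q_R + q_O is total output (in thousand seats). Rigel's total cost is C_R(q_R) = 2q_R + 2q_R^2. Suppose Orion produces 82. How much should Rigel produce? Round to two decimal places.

With the rival's output fixed at 82, Rigel's profit is π_R = (139 - 82 - q_R)q_R - (2q_R + 2q_R²) = (57 - q_R)q_R - (2q_R + 2q_R²).
∂π_R/∂q_R = 55 - 6q_R = 0, so q_R = 55/6.

9.17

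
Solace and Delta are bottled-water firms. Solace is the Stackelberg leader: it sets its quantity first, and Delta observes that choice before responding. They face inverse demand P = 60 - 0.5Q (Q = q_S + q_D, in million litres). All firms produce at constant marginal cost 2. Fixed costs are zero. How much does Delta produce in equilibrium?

Solve by backward induction. Given q_S, the follower Delta maximises π_D = (60 - (1/2)q_S - (1/2)q_D)q_D - 2q_D.
∂π_D/∂q_D = 58 - (1/2)q_S - q_D = 0 gives the reaction function q_D = (58 - (1/2)q_S).
Solace substitutes q_D(q_S) into its own profit: π_S = q_S(60 - (1/2)q_S - (58 - (1/2)q_S)/2) - 2q_S = (31 - (1/4)q_S)q_S - 2q_S.
The leader's first-order condition 29 - (1/2)q_S = 0 yields q_S = 58.
Then q_D = (58 - (1/2)·58) = 29.

29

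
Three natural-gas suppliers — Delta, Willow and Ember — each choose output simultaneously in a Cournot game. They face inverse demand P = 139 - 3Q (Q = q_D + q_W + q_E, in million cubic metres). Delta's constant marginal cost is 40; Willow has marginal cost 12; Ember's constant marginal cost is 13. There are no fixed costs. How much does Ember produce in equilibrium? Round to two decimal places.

12.67

Delta's profit: π_D = (139 - 3Q)q_D - (40q_D). Setting ∂π_D/∂q_D = 0: 99 - 6q_D - 3(q_W + q_E) = 0.
Willow's profit: π_W = (139 - 3Q)q_W - (12q_W). Setting ∂π_W/∂q_W = 0: 127 - 6q_W - 3(q_D + q_E) = 0.
Ember's first-order condition: 126 - 6q_E - 3(q_D + q_W) = 0.
Adding the 3 conditions: 352 − 6Q − 6Q = 0, i.e. Q = 88/3.
Back-substituting: q_D = (99 − 88)/3 = 11/3, q_W = (127 − 88)/3 = 13, q_E = (126 − 88)/3 = 38/3.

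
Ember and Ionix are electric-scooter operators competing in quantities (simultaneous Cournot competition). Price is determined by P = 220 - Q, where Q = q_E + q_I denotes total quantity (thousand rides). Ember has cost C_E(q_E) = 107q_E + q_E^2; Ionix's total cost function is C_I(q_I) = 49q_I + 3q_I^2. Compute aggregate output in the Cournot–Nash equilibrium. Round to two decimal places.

42.06

Ember's profit: π_E = (220 - Q)q_E - (107q_E + q_E²). Setting ∂π_E/∂q_E = 0: 113 - 4q_E - (q_I) = 0.
Ionix's first-order condition: 171 - 8q_I - (q_E) = 0.
Rearranging gives the reaction functions q_E = (113 - q_I)/4 and q_I = (171 - q_E)/8.
Solving the pair: q_E = 733/31, q_I = 571/31.
Total output Q = 733/31 + 571/31 = 1304/31.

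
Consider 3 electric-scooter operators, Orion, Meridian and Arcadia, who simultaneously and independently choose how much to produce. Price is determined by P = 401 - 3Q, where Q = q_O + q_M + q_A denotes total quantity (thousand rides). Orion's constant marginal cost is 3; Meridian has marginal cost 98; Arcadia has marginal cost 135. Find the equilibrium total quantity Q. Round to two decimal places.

Orion's profit: π_O = (401 - 3Q)q_O - (3q_O). Setting ∂π_O/∂q_O = 0: 398 - 6q_O - 3(q_M + q_A) = 0.
Meridian's profit: π_M = (401 - 3Q)q_M - (98q_M). Setting ∂π_M/∂q_M = 0: 303 - 6q_M - 3(q_O + q_A) = 0.
Arcadia's first-order condition: 266 - 6q_A - 3(q_O + q_M) = 0.
Adding the 3 conditions: 967 − 6Q − 6Q = 0, i.e. Q = 967/12.
Back-substituting: q_O = (398 − 967/4)/3 = 625/12, q_M = (303 − 967/4)/3 = 245/12, q_A = (266 − 967/4)/3 = 97/12.
Total output Q = 625/12 + 245/12 + 97/12 = 967/12.

80.58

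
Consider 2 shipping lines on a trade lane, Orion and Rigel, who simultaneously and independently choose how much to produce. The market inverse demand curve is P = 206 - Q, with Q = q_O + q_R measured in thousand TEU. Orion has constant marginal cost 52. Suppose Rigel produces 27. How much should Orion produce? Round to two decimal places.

With the rival's output fixed at 27, Orion's profit is π_O = (206 - 27 - q_O)q_O - (52q_O) = (179 - q_O)q_O - (52q_O).
∂π_O/∂q_O = 127 - 2q_O = 0, so q_O = 127/2.

63.50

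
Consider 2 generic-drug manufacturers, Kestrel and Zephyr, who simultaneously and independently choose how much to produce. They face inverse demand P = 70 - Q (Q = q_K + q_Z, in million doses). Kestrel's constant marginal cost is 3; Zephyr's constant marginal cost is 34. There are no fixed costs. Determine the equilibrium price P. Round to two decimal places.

35.67

Kestrel's profit: π_K = (70 - Q)q_K - (3q_K). Setting ∂π_K/∂q_K = 0: 67 - 2q_K - (q_Z) = 0.
Zephyr's profit: π_Z = (70 - Q)q_Z - (34q_Z). Setting ∂π_Z/∂q_Z = 0: 36 - 2q_Z - (q_K) = 0.
Rearranging gives the reaction functions q_K = (67 - q_Z)/2 and q_Z = (36 - q_K)/2.
Solving the pair: q_K = 98/3, q_Z = 5/3.
Total output Q = 103/3, so price P = 70 - 103/3 = 107/3.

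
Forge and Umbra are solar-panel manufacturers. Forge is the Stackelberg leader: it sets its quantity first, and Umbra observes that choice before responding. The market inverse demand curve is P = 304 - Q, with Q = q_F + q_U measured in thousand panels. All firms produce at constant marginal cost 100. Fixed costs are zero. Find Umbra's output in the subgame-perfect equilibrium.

51

The follower Umbra best-responds to any q_F: π_U = (304 - Q)q_U - 100q_U.
∂π_U/∂q_U = 204 - q_F - 2q_U = 0 gives the reaction function q_U = (204 - q_F)/2.
Forge substitutes q_U(q_F) into its own profit: π_F = q_F(304 - q_F - (204 - q_F)/2) - 100q_F = (202 - (1/2)q_F)q_F - 100q_F.
Leader FOC: 102 - q_F = 0, so q_F = 102.
Then q_U = (204 - 102)/2 = 51.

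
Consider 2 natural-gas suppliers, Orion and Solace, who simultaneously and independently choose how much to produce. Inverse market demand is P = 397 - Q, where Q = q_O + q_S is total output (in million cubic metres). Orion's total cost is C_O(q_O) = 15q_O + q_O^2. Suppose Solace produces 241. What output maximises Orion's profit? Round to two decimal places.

35.25

With the rival's output fixed at 241, Orion's profit is π_O = (397 - 241 - q_O)q_O - (15q_O + q_O²) = (156 - q_O)q_O - (15q_O + q_O²).
∂π_O/∂q_O = 141 - 4q_O = 0, so q_O = 141/4.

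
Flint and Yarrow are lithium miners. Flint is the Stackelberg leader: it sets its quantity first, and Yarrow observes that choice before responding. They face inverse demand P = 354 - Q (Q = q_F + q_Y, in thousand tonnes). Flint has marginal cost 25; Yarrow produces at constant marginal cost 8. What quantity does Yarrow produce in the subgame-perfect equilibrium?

95

The follower Yarrow best-responds to any q_F: π_Y = (354 - Q)q_Y - 8q_Y.
Follower FOC: 346 - q_F - 2q_Y = 0, so q_Y(q_F) = (346 - q_F)/2.
The leader anticipates this reaction. Substituting into P = 354 - Q gives P = 181 - (1/2)q_F, so π_F = (181 - (1/2)q_F)q_F - 25q_F.
Leader FOC: 156 - q_F = 0, so q_F = 156.
Then q_Y = (346 - 156)/2 = 95.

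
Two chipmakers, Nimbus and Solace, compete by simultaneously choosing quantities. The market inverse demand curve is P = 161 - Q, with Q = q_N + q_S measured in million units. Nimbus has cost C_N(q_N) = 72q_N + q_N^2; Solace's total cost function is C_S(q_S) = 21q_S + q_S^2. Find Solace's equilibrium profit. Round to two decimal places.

Nimbus's profit: π_N = (161 - Q)q_N - (72q_N + q_N²). Setting ∂π_N/∂q_N = 0: 89 - 4q_N - (q_S) = 0.
Solace's first-order condition: 140 - 4q_S - (q_N) = 0.
Rearranging gives the reaction functions q_N = (89 - q_S)/4 and q_S = (140 - q_N)/4.
Solving the pair: q_N = 72/5, q_S = 157/5.
Price P = 161 - 229/5 = 576/5.
Solace's profit: (576/5)·(157/5) - 21·(157/5) - (157/5)² = 1971.9200.

1971.92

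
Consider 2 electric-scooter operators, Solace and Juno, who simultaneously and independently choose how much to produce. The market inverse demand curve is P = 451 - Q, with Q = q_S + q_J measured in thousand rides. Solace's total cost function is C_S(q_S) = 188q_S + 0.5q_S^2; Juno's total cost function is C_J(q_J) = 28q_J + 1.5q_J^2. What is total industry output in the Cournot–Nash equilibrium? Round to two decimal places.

Solace's profit: π_S = (451 - Q)q_S - (188q_S + (1/2)q_S²). Setting ∂π_S/∂q_S = 0: 263 - 3q_S - (q_J) = 0.
Juno's first-order condition: 423 - 5q_J - (q_S) = 0.
So q_S = (263 - q_J)/3 and q_J = (423 - q_S)/5.
Solving the pair: q_S = 446/7, q_J = 503/7.
Total output Q = 446/7 + 503/7 = 949/7.

135.57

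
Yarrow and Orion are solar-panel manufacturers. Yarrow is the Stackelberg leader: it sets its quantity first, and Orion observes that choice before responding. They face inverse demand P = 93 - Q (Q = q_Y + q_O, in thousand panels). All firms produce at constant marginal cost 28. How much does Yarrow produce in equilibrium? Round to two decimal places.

The follower Orion best-responds to any q_Y: π_O = (93 - Q)q_O - 28q_O.
∂π_O/∂q_O = 65 - q_Y - 2q_O = 0 gives the reaction function q_O = (65 - q_Y)/2.
The leader anticipates this reaction. Substituting into P = 93 - Q gives P = 121/2 - (1/2)q_Y, so π_Y = (121/2 - (1/2)q_Y)q_Y - 28q_Y.
The leader's first-order condition 65/2 - q_Y = 0 yields q_Y = 65/2.
Then q_O = (65 - 65/2)/2 = 65/4.

32.50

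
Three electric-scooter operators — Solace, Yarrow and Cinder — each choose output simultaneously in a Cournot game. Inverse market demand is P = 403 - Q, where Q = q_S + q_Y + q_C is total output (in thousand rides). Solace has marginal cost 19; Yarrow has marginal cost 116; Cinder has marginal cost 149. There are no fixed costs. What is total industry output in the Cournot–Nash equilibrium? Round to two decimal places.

231.25

Solace's profit: π_S = (403 - Q)q_S - (19q_S). Setting ∂π_S/∂q_S = 0: 384 - 2q_S - (q_Y + q_C) = 0.
Yarrow's first-order condition: 287 - 2q_Y - (q_S + q_C) = 0.
Cinder's first-order condition: 254 - 2q_C - (q_S + q_Y) = 0.
Adding the 3 first-order conditions: 925 − 4Q = 0, so Q = 925/4.
Back-substituting: q_S = (384 − 925/4) = 611/4, q_Y = (287 − 925/4) = 223/4, q_C = (254 − 925/4) = 91/4.
Total output Q = 611/4 + 223/4 + 91/4 = 925/4.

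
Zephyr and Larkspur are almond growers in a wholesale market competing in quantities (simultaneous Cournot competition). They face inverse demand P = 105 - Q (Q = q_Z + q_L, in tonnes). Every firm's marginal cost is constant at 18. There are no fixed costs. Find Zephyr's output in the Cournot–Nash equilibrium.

29

Each firm earns π_i = (105 - Q)q_i - 18q_i.
First-order condition (treating rivals' output as given): 87 - 2q_i - q_j = 0.
With identical firms every q_j equals q_i, so q_j = q_i and 87 = 3q_i, giving q_i = 29.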